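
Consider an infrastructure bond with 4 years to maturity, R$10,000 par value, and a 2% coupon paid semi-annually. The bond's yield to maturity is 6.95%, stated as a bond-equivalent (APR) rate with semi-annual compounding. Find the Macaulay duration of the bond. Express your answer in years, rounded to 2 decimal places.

Periodic yield y = 0.03475. Discount each cash flow and weight by its period:
  t   CF        PV=CF/(1+0.03475)^t    t·PV
  1       100.00        96.6417        96.6417
  2       100.00        93.3962       186.7924
  3       100.00        90.2597       270.7790
  4       100.00        87.2285       348.9139
  5       100.00        84.2991       421.4954
  6       100.00        81.4681       488.8084
  7       100.00        78.7321       551.1249
  8    10,100.00     7,684.8942    61,479.1537
  Σ                  8,296.9195    63,843.7092
Price P = Σ PV = 8,296.9195.
Macaulay duration = Σ(t·PV) / P = 63,843.7092 / 8,296.9195 = 7.69487 half-year periods.
In years: 7.69487 / 2 = 3.84743 years.

3.85 years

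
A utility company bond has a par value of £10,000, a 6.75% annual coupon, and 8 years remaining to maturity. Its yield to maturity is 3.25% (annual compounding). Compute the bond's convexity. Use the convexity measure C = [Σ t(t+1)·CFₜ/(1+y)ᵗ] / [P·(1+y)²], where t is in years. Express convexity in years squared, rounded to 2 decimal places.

With y = 0.0325:
  t   CF        PV=CF/(1+0.0325)^t    t·PV        t(t+1)·PV
  1       675.00       653.7530       653.7530       1,307.5061
  2       675.00       633.1748     1,266.3497       3,799.0491
  3       675.00       613.2444     1,839.7332       7,358.9328
  4       675.00       593.9413     2,375.7652      11,878.8262
  5       675.00       575.2458     2,876.2291      17,257.3746
  6       675.00       557.1388     3,342.8328      23,399.8299
  7       675.00       539.6018     3,777.2123      30,217.6981
  8    10,675.00     8,265.0865    66,120.6917     595,086.2252
  Σ                 12,431.1864    82,252.5670     690,305.4419
P = 12,431.1864.
Convexity = Σ t(t+1)·PV / [P·(1+y)²] = 690,305.4419 / (12,431.1864 × 1.066056) = 52.08931.

52.09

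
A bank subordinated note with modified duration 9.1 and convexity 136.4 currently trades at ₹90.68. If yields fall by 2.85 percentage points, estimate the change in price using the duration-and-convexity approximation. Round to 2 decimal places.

+₹28.54

Duration effect: -D_mod·Δy = -9.1 × (-0.0285) = +0.259350
Convexity effect: ½·C·(Δy)² = 0.5 × 136.4 × (-0.0285)² = +0.05539545
ΔP/P ≈ +0.259350 + 0.05539545 = +0.31474545
ΔP ≈ 90.68 × (+0.31474545) = +28.541117406.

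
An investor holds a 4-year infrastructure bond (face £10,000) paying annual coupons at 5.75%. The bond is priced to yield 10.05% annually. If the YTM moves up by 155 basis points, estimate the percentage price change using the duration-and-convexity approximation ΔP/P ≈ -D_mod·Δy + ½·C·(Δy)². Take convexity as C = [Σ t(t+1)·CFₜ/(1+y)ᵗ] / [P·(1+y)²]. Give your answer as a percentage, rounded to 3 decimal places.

With y = 0.1005:
  t   CF        PV=CF/(1+0.1005)^t    t·PV        t(t+1)·PV
  1       575.00       522.4898       522.4898       1,044.9796
  2       575.00       474.7749       949.5498       2,848.6494
  3       575.00       431.4174     1,294.2523       5,177.0094
  4    10,575.00     7,209.7497    28,838.9989     144,194.9943
  Σ                  8,638.4318    31,605.2908     153,265.6326
P = 8,638.4318; D_Mac = 3.65868 yrs; D_mod = 3.32457 yrs; C = 14.64974.
Duration effect: -3.32457 × (+0.0155) = -0.051531
Convexity effect: 0.5 × 14.64974 × (0.0155)² = +0.0017598
ΔP/P ≈ -0.051531 + 0.0017598 = -0.049771 = -4.9771%.

-4.977%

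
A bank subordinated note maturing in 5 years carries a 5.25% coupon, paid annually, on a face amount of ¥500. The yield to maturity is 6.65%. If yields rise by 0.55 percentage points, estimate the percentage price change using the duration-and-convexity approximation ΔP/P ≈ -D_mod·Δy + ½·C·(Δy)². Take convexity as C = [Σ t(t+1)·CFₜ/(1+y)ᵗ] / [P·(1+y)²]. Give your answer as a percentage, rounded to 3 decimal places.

With y = 0.0665:
  t   CF        PV=CF/(1+0.0665)^t    t·PV        t(t+1)·PV
  1        26.25        24.6132        24.6132          49.2264
  2        26.25        23.0785        46.1570         138.4710
  3        26.25        21.6395        64.9184         259.6737
  4        26.25        20.2902        81.1607         405.8036
  5       526.25       381.4063     1,907.0313      11,442.1876
  Σ                    471.0276     2,123.8806      12,295.3623
P = 471.0276; D_Mac = 4.50904 yrs; D_mod = 4.22788 yrs; C = 22.94950.
Duration effect: -4.22788 × (+0.0055) = -0.023253
Convexity effect: 0.5 × 22.94950 × (0.0055)² = +0.0003471
ΔP/P ≈ -0.023253 + 0.0003471 = -0.022906 = -2.2906%.

-2.291%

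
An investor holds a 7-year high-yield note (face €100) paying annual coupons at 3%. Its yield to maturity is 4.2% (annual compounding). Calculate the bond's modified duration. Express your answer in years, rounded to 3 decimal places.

6.133 years

Periodic yield y = 0.042. First find Macaulay duration:
  t   CF        PV=CF/(1+0.042)^t    t·PV
  1         3.00         2.8791         2.8791
  2         3.00         2.7630         5.5261
  3         3.00         2.6517         7.9550
  4         3.00         2.5448        10.1791
  5         3.00         2.4422        12.2110
  6         3.00         2.3438        14.0626
  7       103.00        77.2259       540.5816
  Σ                     92.8505       593.3945
P = 92.8505; Macaulay duration = 593.3945 / 92.8505 = 6.39086 years.
Modified duration = D_Mac / (1 + y) = 6.39086 / 1.042 = 6.13326 years.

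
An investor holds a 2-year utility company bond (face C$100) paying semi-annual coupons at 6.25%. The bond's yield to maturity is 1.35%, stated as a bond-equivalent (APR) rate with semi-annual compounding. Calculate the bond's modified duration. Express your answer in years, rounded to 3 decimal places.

1.903 years

Periodic yield y = 0.00675. First find Macaulay duration:
  t   CF        PV=CF/(1+0.00675)^t    t·PV
  1        3.125         3.1040         3.1040
  2        3.125         3.0832         6.1665
  3        3.125         3.0626         9.1877
  4      103.125       100.3870       401.5479
  Σ                    109.6368       420.0061
P = 109.6368; Macaulay duration = 420.0061 / 109.6368 = 3.83089 half-year periods = 1.91544 years.
Modified duration = D_Mac / (1 + y) = 1.91544 / 1.00675 = 1.90260 years.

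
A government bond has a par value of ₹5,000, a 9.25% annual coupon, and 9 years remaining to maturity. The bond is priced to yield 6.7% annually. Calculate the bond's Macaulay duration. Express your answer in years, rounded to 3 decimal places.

Periodic yield y = 0.067. Discount each cash flow and weight by its year:
  t   CF        PV=CF/(1+0.067)^t    t·PV
  1       462.50       433.4583       433.4583
  2       462.50       406.2402       812.4804
  3       462.50       380.7312     1,142.1936
  4       462.50       356.8240     1,427.2960
  5       462.50       334.4180     1,672.0900
  6       462.50       313.4189     1,880.5136
  7       462.50       293.7385     2,056.1692
  8       462.50       275.2938     2,202.3502
  9     5,462.50     3,047.2752    27,425.4767
  Σ                  5,841.3980    39,052.0279
Price P = Σ PV = 5,841.3980.
Macaulay duration = Σ(t·PV) / P = 39,052.0279 / 5,841.3980 = 6.68539 years.

6.685 years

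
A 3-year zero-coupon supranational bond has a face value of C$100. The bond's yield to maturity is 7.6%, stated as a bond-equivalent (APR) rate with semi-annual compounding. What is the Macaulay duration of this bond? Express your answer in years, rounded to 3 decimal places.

3.000 years

A zero-coupon bond has a single cash flow at maturity, so its Macaulay duration equals its maturity: 3 years.
(Equivalently: 6 semi-annual periods ÷ 2 = 3 years.)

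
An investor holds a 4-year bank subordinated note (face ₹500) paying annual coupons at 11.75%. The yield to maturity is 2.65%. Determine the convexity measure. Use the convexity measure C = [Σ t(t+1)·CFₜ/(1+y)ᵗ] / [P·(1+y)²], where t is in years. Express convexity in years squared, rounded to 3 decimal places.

15.803

With y = 0.0265:
  t   CF        PV=CF/(1+0.0265)^t    t·PV        t(t+1)·PV
  1        58.75        57.2333        57.2333         114.4666
  2        58.75        55.7558       111.5116         334.5347
  3        58.75        54.3164       162.9492         651.7968
  4       558.75       503.2476     2,012.9904      10,064.9522
  Σ                    670.5531     2,344.6845      11,165.7504
P = 670.5531.
Convexity = Σ t(t+1)·PV / [P·(1+y)²] = 11,165.7504 / (670.5531 × 1.053702) = 15.80290.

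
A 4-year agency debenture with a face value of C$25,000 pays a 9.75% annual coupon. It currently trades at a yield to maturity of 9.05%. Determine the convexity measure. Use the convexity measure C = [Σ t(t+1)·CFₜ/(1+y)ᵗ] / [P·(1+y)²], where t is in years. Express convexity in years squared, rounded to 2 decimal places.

With y = 0.0905:
  t   CF        PV=CF/(1+0.0905)^t    t·PV        t(t+1)·PV
  1     2,437.50     2,235.2132     2,235.2132       4,470.4264
  2     2,437.50     2,049.7141     4,099.4282      12,298.2845
  3     2,437.50     1,879.6094     5,638.8283      22,555.3131
  4    27,437.50    19,401.7926    77,607.1704     388,035.8521
  Σ                 25,566.3293    89,580.6401     427,359.8762
P = 25,566.3293.
Convexity = Σ t(t+1)·PV / [P·(1+y)²] = 427,359.8762 / (25,566.3293 × 1.189190) = 14.05640.

14.06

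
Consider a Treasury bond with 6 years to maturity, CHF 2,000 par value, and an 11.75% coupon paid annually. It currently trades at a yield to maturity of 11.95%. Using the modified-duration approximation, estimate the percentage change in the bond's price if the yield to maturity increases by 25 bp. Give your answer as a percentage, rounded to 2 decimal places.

-1.03%

Periodic yield y = 0.1195. Modified duration first:
  t   CF        PV=CF/(1+0.1195)^t    t·PV
  1       235.00       209.9151       209.9151
  2       235.00       187.5079       375.0159
  3       235.00       167.4926       502.4777
  4       235.00       149.6137       598.4549
  5       235.00       133.6434       668.2168
  6     2,235.00     1,135.3583     6,812.1498
  Σ                  1,983.5311     9,166.2303
P = 1,983.5311; D_Mac = 4.62117 yrs; D_mod = 4.62117/(1+0.1195) = 4.12789 yrs.
ΔP/P ≈ -D_mod · Δy = -4.12789 × (+0.0025) = -0.010320 = -1.0320%.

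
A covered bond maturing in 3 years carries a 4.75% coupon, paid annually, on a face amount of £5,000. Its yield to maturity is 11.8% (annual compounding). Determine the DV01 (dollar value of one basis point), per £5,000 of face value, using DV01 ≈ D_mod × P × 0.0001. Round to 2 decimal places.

Periodic yield y = 0.118.
  t   CF        PV=CF/(1+0.118)^t    t·PV
  1       237.50       212.4329       212.4329
  2       237.50       190.0116       380.0231
  3     5,237.50     3,747.9917    11,243.9752
  Σ                  4,150.4362    11,836.4312
P = 4,150.4362; D_Mac = 2.85185 yrs; D_mod = 2.55085 yrs.
DV01 ≈ 2.55085 × 4,150.4362 × 0.0001 = 1.058715.

£1.06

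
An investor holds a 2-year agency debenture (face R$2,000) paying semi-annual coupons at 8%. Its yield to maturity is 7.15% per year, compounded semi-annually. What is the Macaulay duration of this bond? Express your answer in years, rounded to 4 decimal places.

Periodic yield y = 0.03575. Discount each cash flow and weight by its period:
  t   CF        PV=CF/(1+0.03575)^t    t·PV
  1        80.00        77.2387        77.2387
  2        80.00        74.5727       149.1455
  3        80.00        71.9988       215.9964
  4     2,080.00     1,807.3554     7,229.4217
  Σ                  2,031.1657     7,671.8022
Price P = Σ PV = 2,031.1657.
Macaulay duration = Σ(t·PV) / P = 7,671.8022 / 2,031.1657 = 3.77704 half-year periods.
In years: 3.77704 / 2 = 1.88852 years.

1.8885 years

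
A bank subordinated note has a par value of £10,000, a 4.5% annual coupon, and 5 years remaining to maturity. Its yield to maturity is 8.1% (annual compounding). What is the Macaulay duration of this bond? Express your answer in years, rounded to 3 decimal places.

Periodic yield y = 0.081. Discount each cash flow and weight by its year:
  t   CF        PV=CF/(1+0.081)^t    t·PV
  1       450.00       416.2812       416.2812
  2       450.00       385.0890       770.1780
  3       450.00       356.2341     1,068.7022
  4       450.00       329.5412     1,318.1649
  5    10,450.00     7,079.2593    35,396.2966
  Σ                  8,566.4048    38,969.6228
Price P = Σ PV = 8,566.4048.
Macaulay duration = Σ(t·PV) / P = 38,969.6228 / 8,566.4048 = 4.54912 years.

4.549 years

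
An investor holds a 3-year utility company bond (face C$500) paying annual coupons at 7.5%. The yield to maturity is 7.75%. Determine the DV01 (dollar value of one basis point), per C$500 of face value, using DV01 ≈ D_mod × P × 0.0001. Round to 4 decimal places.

Periodic yield y = 0.0775.
  t   CF        PV=CF/(1+0.0775)^t    t·PV
  1        37.50        34.8028        34.8028
  2        37.50        32.2996        64.5991
  3       537.50       429.6617     1,288.9851
  Σ                    496.7640     1,388.3870
P = 496.7640; D_Mac = 2.79486 yrs; D_mod = 2.59384 yrs.
DV01 ≈ 2.59384 × 496.7640 × 0.0001 = 0.128853.

C$0.1289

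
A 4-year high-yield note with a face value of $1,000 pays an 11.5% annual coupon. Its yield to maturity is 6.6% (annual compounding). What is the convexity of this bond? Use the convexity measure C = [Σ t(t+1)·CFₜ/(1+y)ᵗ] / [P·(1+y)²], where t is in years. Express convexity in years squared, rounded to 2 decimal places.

14.50

With y = 0.066:
  t   CF        PV=CF/(1+0.066)^t    t·PV        t(t+1)·PV
  1       115.00       107.8799       107.8799         215.7598
  2       115.00       101.2007       202.4014         607.2041
  3       115.00        94.9350       284.8049       1,139.2197
  4     1,115.00       863.4676     3,453.8704      17,269.3521
  Σ                  1,167.4832     4,048.9566      19,231.5357
P = 1,167.4832.
Convexity = Σ t(t+1)·PV / [P·(1+y)²] = 19,231.5357 / (1,167.4832 × 1.136356) = 14.49602.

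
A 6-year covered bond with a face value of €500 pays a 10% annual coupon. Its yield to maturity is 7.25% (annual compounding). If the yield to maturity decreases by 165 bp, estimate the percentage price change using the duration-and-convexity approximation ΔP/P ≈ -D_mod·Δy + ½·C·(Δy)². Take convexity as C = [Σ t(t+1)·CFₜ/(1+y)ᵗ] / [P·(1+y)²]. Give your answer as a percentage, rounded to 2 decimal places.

With y = 0.0725:
  t   CF        PV=CF/(1+0.0725)^t    t·PV        t(t+1)·PV
  1        50.00        46.6200        46.6200          93.2401
  2        50.00        43.4686        86.9371         260.8114
  3        50.00        40.5301       121.5904         486.3617
  4        50.00        37.7903       151.1614         755.8068
  5        50.00        35.2357       176.1787       1,057.0725
  6       550.00       361.3923     2,168.3537      15,178.4762
  Σ                    565.0371     2,750.8415      17,831.7687
P = 565.0371; D_Mac = 4.86843 yrs; D_mod = 4.53932 yrs; C = 27.43613.
Duration effect: -4.53932 × (-0.0165) = +0.074899
Convexity effect: 0.5 × 27.43613 × (-0.0165)² = +0.0037347
ΔP/P ≈ +0.074899 + 0.0037347 = +0.078634 = +7.8634%.

+7.86%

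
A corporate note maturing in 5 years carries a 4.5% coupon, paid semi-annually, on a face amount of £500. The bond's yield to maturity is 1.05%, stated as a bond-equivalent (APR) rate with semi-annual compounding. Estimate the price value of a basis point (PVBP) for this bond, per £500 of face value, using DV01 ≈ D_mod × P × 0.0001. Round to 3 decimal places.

£0.266

Periodic yield y = 0.00525.
  t   CF        PV=CF/(1+0.00525)^t    t·PV
  1        11.25        11.1912        11.1912
  2        11.25        11.1328        22.2656
  3        11.25        11.0747        33.2240
  4        11.25        11.0168        44.0673
  5        11.25        10.9593        54.7964
  6        11.25        10.9020        65.4123
  7        11.25        10.8451        75.9158
  8        11.25        10.7885        86.3078
  9        11.25        10.7321        96.5891
  10      511.25       485.1684     4,851.6840
  Σ                    583.8110     5,341.4534
P = 583.8110; D_Mac = 9.14929 half-year periods = 4.57464 yrs; D_mod = 4.55075 yrs.
DV01 ≈ 4.55075 × 583.8110 × 0.0001 = 0.265678.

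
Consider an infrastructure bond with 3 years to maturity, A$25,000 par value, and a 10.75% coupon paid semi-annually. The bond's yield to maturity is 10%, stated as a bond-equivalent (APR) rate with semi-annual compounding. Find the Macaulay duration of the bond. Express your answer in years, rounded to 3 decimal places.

Periodic yield y = 0.05. Discount each cash flow and weight by its period:
  t   CF        PV=CF/(1+0.05)^t    t·PV
  1     1,343.75     1,279.7619     1,279.7619
  2     1,343.75     1,218.8209     2,437.6417
  3     1,343.75     1,160.7818     3,482.3453
  4     1,343.75     1,105.5065     4,422.0258
  5     1,343.75     1,052.8633     5,264.3164
  6    26,343.75    19,658.1119   117,948.6711
  Σ                 25,475.8461   134,834.7623
Price P = Σ PV = 25,475.8461.
Macaulay duration = Σ(t·PV) / P = 134,834.7623 / 25,475.8461 = 5.29265 half-year periods.
In years: 5.29265 / 2 = 2.64633 years.

2.646 years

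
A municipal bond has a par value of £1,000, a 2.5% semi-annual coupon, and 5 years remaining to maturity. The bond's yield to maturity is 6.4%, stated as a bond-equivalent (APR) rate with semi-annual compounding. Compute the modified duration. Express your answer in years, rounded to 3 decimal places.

4.554 years

Periodic yield y = 0.032. First find Macaulay duration:
  t   CF        PV=CF/(1+0.032)^t    t·PV
  1        12.50        12.1124        12.1124
  2        12.50        11.7368        23.4736
  3        12.50        11.3729        34.1187
  4        12.50        11.0202        44.0810
  5        12.50        10.6785        53.3927
  6        12.50        10.3474        62.0845
  7        12.50        10.0266        70.1859
  8        12.50         9.7157        77.7253
  9        12.50         9.4144        84.7296
  10    1,012.50       738.9211     7,389.2108
  Σ                    835.3460     7,851.1146
P = 835.3460; Macaulay duration = 7,851.1146 / 835.3460 = 9.39864 half-year periods = 4.69932 years.
Modified duration = D_Mac / (1 + y) = 4.69932 / 1.032 = 4.55360 years.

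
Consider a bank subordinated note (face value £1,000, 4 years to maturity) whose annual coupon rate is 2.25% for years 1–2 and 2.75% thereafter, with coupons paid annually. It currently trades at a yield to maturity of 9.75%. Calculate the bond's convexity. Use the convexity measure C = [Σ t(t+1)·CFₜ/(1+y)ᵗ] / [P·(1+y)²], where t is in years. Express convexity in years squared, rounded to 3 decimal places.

15.743

With y = 0.0975:
  t   CF        PV=CF/(1+0.0975)^t    t·PV        t(t+1)·PV
  1        22.50        20.5011        20.5011          41.0023
  2        22.50        18.6799        37.3597         112.0791
  3        27.50        20.8027        62.4080         249.6321
  4     1,027.50       708.2127     2,832.8508      14,164.2541
  Σ                    768.1964     2,953.1197      14,566.9676
P = 768.1964.
Convexity = Σ t(t+1)·PV / [P·(1+y)²] = 14,566.9676 / (768.1964 × 1.204506) = 15.74301.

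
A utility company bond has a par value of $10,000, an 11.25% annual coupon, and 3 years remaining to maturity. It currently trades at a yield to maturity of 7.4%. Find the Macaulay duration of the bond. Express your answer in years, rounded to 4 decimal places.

2.7210 years

Periodic yield y = 0.074. Discount each cash flow and weight by its year:
  t   CF        PV=CF/(1+0.074)^t    t·PV
  1     1,125.00     1,047.4860     1,047.4860
  2     1,125.00       975.3129     1,950.6258
  3    11,125.00     8,980.2241    26,940.6724
  Σ                 11,003.0230    29,938.7842
Price P = Σ PV = 11,003.0230.
Macaulay duration = Σ(t·PV) / P = 29,938.7842 / 11,003.0230 = 2.72096 years.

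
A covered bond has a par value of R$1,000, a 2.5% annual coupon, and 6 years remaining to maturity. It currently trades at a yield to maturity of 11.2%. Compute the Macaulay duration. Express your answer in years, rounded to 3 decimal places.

5.534 years

Periodic yield y = 0.112. Discount each cash flow and weight by its year:
  t   CF        PV=CF/(1+0.112)^t    t·PV
  1        25.00        22.4820        22.4820
  2        25.00        20.2176        40.4353
  3        25.00        18.1813        54.5440
  4        25.00        16.3501        65.4005
  5        25.00        14.7033        73.5167
  6     1,025.00       542.1196     3,252.7178
  Σ                    634.0541     3,509.0963
Price P = Σ PV = 634.0541.
Macaulay duration = Σ(t·PV) / P = 3,509.0963 / 634.0541 = 5.53438 years.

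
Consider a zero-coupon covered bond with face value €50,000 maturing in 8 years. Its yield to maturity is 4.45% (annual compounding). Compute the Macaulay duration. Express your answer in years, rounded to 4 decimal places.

8.0000 years

A zero-coupon bond has a single cash flow at maturity, so its Macaulay duration equals its maturity: 8 years.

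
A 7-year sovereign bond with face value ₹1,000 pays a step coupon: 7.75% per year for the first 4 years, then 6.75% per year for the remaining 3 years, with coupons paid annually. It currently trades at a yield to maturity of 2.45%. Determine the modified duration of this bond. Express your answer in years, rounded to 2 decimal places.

Periodic yield y = 0.0245. First find Macaulay duration:
  t   CF        PV=CF/(1+0.0245)^t    t·PV
  1        77.50        75.6467        75.6467
  2        77.50        73.8376       147.6753
  3        77.50        72.0719       216.2156
  4        77.50        70.3483       281.3934
  5        67.50        59.8059       299.0295
  6        67.50        58.3757       350.2541
  7     1,067.50       901.1231     6,307.8620
  Σ                  1,311.2092     7,678.0765
P = 1,311.2092; Macaulay duration = 7,678.0765 / 1,311.2092 = 5.85572 years.
Modified duration = D_Mac / (1 + y) = 5.85572 / 1.0245 = 5.71569 years.

5.72 years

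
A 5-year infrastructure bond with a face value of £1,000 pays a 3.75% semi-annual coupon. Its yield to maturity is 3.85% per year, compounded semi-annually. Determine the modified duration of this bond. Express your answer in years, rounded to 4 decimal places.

4.5175 years

Periodic yield y = 0.01925. First find Macaulay duration:
  t   CF        PV=CF/(1+0.01925)^t    t·PV
  1        18.75        18.3959        18.3959
  2        18.75        18.0484        36.0969
  3        18.75        17.7076        53.1227
  4        18.75        17.3731        69.4926
  5        18.75        17.0450        85.2251
  6        18.75        16.7231       100.3386
  7        18.75        16.4073       114.8509
  8        18.75        16.0974       128.7791
  9        18.75        15.7934       142.1403
  10    1,018.75       841.8998     8,418.9983
  Σ                    995.4910     9,167.4404
P = 995.4910; Macaulay duration = 9,167.4404 / 995.4910 = 9.20896 half-year periods = 4.60448 years.
Modified duration = D_Mac / (1 + y) = 4.60448 / 1.01925 = 4.51752 years.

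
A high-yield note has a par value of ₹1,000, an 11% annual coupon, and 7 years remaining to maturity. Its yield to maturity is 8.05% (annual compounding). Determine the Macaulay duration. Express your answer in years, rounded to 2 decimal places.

Periodic yield y = 0.0805. Discount each cash flow and weight by its year:
  t   CF        PV=CF/(1+0.0805)^t    t·PV
  1       110.00       101.8047       101.8047
  2       110.00        94.2200       188.4400
  3       110.00        87.2004       261.6011
  4       110.00        80.7037       322.8149
  5       110.00        74.6911       373.4555
  6       110.00        69.1264       414.7585
  7     1,110.00       645.5793     4,519.0549
  Σ                  1,153.3256     6,181.9297
Price P = Σ PV = 1,153.3256.
Macaulay duration = Σ(t·PV) / P = 6,181.9297 / 1,153.3256 = 5.36009 years.

5.36 years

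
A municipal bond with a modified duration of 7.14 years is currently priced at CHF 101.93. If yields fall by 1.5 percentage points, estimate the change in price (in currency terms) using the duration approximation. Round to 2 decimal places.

+CHF 10.92

Duration approximation: ΔP/P ≈ -D_mod · Δy = -7.14 × (-0.015) = +0.107100.
ΔP ≈ 101.93 × (+0.107100) = +10.916703.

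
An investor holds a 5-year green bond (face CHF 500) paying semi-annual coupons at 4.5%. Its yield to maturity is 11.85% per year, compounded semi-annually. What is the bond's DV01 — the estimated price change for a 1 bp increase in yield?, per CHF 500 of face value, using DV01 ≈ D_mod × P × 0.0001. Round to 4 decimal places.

CHF 0.1524

Periodic yield y = 0.05925.
  t   CF        PV=CF/(1+0.05925)^t    t·PV
  1        11.25        10.6207        10.6207
  2        11.25        10.0266        20.0533
  3        11.25         9.4658        28.3974
  4        11.25         8.9363        35.7453
  5        11.25         8.4365        42.1823
  6        11.25         7.9646        47.7873
  7        11.25         7.5191        52.6334
  8        11.25         7.0985        56.7878
  9        11.25         6.7014        60.3127
  10      511.25       287.5071     2,875.0711
  Σ                    364.2765     3,229.5913
P = 364.2765; D_Mac = 8.86577 half-year periods = 4.43288 yrs; D_mod = 4.18493 yrs.
DV01 ≈ 4.18493 × 364.2765 × 0.0001 = 0.152447.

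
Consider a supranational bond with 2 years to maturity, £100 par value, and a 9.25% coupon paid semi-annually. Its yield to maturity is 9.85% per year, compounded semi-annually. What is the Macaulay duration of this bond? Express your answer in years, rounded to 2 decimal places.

1.87 years

Periodic yield y = 0.04925. Discount each cash flow and weight by its period:
  t   CF        PV=CF/(1+0.04925)^t    t·PV
  1        4.625         4.4079         4.4079
  2        4.625         4.2010         8.4020
  3        4.625         4.0038        12.0115
  4      104.625        86.3216       345.2865
  Σ                     98.9344       370.1079
Price P = Σ PV = 98.9344.
Macaulay duration = Σ(t·PV) / P = 370.1079 / 98.9344 = 3.74094 half-year periods.
In years: 3.74094 / 2 = 1.87047 years.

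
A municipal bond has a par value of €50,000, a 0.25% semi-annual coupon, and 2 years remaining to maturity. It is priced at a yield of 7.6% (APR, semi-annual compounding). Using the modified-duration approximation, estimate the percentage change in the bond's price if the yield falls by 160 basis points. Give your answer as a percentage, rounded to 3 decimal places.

Periodic yield y = 0.038. Modified duration first:
  t   CF        PV=CF/(1+0.038)^t    t·PV
  1        62.50        60.2119        60.2119
  2        62.50        58.0077       116.0153
  3        62.50        55.8841       167.6522
  4    50,062.50    43,124.4053   172,497.6213
  Σ                 43,298.5090   172,841.5008
P = 43,298.5090; D_Mac = 3.99186 half-year periods = 1.99593 yrs; D_mod = 1.99593/(1+0.038) = 1.92286 yrs.
ΔP/P ≈ -D_mod · Δy = -1.92286 × (-0.016) = +0.030766 = +3.0766%.

+3.077%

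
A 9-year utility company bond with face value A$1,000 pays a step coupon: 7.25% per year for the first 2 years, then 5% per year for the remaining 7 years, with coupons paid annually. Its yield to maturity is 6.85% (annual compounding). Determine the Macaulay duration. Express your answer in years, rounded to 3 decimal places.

7.084 years

Periodic yield y = 0.0685. Discount each cash flow and weight by its year:
  t   CF        PV=CF/(1+0.0685)^t    t·PV
  1        72.50        67.8521        67.8521
  2        72.50        63.5022       127.0045
  3        50.00        40.9870       122.9611
  4        50.00        38.3594       153.4376
  5        50.00        35.9002       179.5012
  6        50.00        33.5987       201.5924
  7        50.00        31.4448       220.1133
  8        50.00        29.4289       235.4311
  9     1,050.00       578.3870     5,205.4834
  Σ                    919.4605     6,513.3767
Price P = Σ PV = 919.4605.
Macaulay duration = Σ(t·PV) / P = 6,513.3767 / 919.4605 = 7.08391 years.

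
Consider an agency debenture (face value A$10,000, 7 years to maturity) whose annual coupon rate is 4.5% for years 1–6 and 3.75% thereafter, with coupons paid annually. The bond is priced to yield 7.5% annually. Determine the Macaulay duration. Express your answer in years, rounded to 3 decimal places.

Periodic yield y = 0.075. Discount each cash flow and weight by its year:
  t   CF        PV=CF/(1+0.075)^t    t·PV
  1       450.00       418.6047       418.6047
  2       450.00       389.3997       778.7994
  3       450.00       362.2323     1,086.6968
  4       450.00       336.9602     1,347.8410
  5       450.00       313.4514     1,567.2569
  6       450.00       291.5827     1,749.4961
  7    10,375.00     6,253.5821    43,775.0747
  Σ                  8,365.8130    50,723.7694
Price P = Σ PV = 8,365.8130.
Macaulay duration = Σ(t·PV) / P = 50,723.7694 / 8,365.8130 = 6.06322 years.

6.063 years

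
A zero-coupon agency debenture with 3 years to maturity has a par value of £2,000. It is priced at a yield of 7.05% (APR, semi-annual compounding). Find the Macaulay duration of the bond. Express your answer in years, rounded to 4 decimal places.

A zero-coupon bond has a single cash flow at maturity, so its Macaulay duration equals its maturity: 3 years.
(Equivalently: 6 semi-annual periods ÷ 2 = 3 years.)

3.0000 years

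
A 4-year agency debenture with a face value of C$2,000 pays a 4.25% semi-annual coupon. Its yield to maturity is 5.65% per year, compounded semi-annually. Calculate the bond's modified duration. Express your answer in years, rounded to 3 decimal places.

3.610 years

Periodic yield y = 0.02825. First find Macaulay duration:
  t   CF        PV=CF/(1+0.02825)^t    t·PV
  1        42.50        41.3324        41.3324
  2        42.50        40.1968        80.3936
  3        42.50        39.0924       117.2773
  4        42.50        38.0184       152.0737
  5        42.50        36.9739       184.8695
  6        42.50        35.9581       215.7485
  7        42.50        34.9702       244.7913
  8     2,042.50     1,634.4526    13,075.6205
  Σ                  1,900.9948    14,112.1068
P = 1,900.9948; Macaulay duration = 14,112.1068 / 1,900.9948 = 7.42354 half-year periods = 3.71177 years.
Modified duration = D_Mac / (1 + y) = 3.71177 / 1.02825 = 3.60979 years.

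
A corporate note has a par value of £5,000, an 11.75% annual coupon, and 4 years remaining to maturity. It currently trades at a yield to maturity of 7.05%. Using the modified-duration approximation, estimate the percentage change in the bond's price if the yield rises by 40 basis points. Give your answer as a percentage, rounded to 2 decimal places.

-1.29%

Periodic yield y = 0.0705. Modified duration first:
  t   CF        PV=CF/(1+0.0705)^t    t·PV
  1       587.50       548.8090       548.8090
  2       587.50       512.6660     1,025.3320
  3       587.50       478.9033     1,436.7100
  4     5,587.50     4,254.7187    17,018.8747
  Σ                  5,795.0970    20,029.7257
P = 5,795.0970; D_Mac = 3.45632 yrs; D_mod = 3.45632/(1+0.0705) = 3.22870 yrs.
ΔP/P ≈ -D_mod · Δy = -3.22870 × (+0.004) = -0.012915 = -1.2915%.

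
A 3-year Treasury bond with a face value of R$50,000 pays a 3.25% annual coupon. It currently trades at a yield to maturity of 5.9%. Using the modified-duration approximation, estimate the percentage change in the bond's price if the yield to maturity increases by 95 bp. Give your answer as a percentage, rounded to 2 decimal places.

-2.60%

Periodic yield y = 0.059. Modified duration first:
  t   CF        PV=CF/(1+0.059)^t    t·PV
  1     1,625.00     1,534.4665     1,534.4665
  2     1,625.00     1,448.9768     2,897.9537
  3    51,625.00    43,468.2528   130,404.7585
  Σ                 46,451.6961   134,837.1786
P = 46,451.6961; D_Mac = 2.90274 yrs; D_mod = 2.90274/(1+0.059) = 2.74102 yrs.
ΔP/P ≈ -D_mod · Δy = -2.74102 × (+0.0095) = -0.026040 = -2.6040%.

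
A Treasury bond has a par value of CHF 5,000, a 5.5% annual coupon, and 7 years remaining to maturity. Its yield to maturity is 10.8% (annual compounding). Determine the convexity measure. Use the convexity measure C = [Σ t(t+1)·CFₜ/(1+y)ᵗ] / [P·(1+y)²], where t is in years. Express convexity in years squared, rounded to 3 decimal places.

With y = 0.108:
  t   CF        PV=CF/(1+0.108)^t    t·PV        t(t+1)·PV
  1       275.00       248.1949       248.1949         496.3899
  2       275.00       224.0027       448.0053       1,344.0160
  3       275.00       202.1685       606.5054       2,426.0216
  4       275.00       182.4625       729.8501       3,649.2503
  5       275.00       164.6774       823.3868       4,940.3208
  6       275.00       148.6258       891.7546       6,242.2825
  7     5,275.00     2,573.0258    18,011.1806     144,089.4449
  Σ                  3,743.1575    21,758.8778     163,187.7259
P = 3,743.1575.
Convexity = Σ t(t+1)·PV / [P·(1+y)²] = 163,187.7259 / (3,743.1575 × 1.227664) = 35.51157.

35.512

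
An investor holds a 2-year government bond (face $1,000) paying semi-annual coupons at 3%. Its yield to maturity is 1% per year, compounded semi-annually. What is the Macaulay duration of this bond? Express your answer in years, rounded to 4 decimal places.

1.9571 years

Periodic yield y = 0.005. Discount each cash flow and weight by its period:
  t   CF        PV=CF/(1+0.005)^t    t·PV
  1        15.00        14.9254        14.9254
  2        15.00        14.8511        29.7022
  3        15.00        14.7772        44.3317
  4     1,015.00       994.9512     3,979.8049
  Σ                  1,039.5050     4,068.7642
Price P = Σ PV = 1,039.5050.
Macaulay duration = Σ(t·PV) / P = 4,068.7642 / 1,039.5050 = 3.91414 half-year periods.
In years: 3.91414 / 2 = 1.95707 years.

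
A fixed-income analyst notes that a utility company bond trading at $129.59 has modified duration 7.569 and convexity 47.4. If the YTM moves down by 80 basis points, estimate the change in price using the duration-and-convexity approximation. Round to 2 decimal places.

Duration effect: -D_mod·Δy = -7.569 × (-0.008) = +0.060552
Convexity effect: ½·C·(Δy)² = 0.5 × 47.4 × (-0.008)² = +0.0015168
ΔP/P ≈ +0.060552 + 0.0015168 = +0.0620688
ΔP ≈ 129.59 × (+0.0620688) = +8.043495792.

+$8.04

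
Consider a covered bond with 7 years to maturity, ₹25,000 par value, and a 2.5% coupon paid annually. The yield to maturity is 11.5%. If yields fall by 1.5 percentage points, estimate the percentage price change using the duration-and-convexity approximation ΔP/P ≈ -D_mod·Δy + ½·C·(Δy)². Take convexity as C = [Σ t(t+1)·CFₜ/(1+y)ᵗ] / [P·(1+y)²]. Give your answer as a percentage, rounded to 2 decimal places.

With y = 0.115:
  t   CF        PV=CF/(1+0.115)^t    t·PV        t(t+1)·PV
  1       625.00       560.5381       560.5381       1,121.0762
  2       625.00       502.7248     1,005.4495       3,016.3486
  3       625.00       450.8742     1,352.6227       5,410.4908
  4       625.00       404.3715     1,617.4860       8,087.4302
  5       625.00       362.6650     1,813.3251      10,879.9509
  6       625.00       325.2601     1,951.5607      13,660.9249
  7    25,625.00    11,960.2375    83,721.6622     669,773.2979
  Σ                 14,566.6712    92,022.6445     711,949.5195
P = 14,566.6712; D_Mac = 6.31734 yrs; D_mod = 5.66578 yrs; C = 39.31327.
Duration effect: -5.66578 × (-0.015) = +0.084987
Convexity effect: 0.5 × 39.31327 × (-0.015)² = +0.0044227
ΔP/P ≈ +0.084987 + 0.0044227 = +0.089409 = +8.9409%.

+8.94%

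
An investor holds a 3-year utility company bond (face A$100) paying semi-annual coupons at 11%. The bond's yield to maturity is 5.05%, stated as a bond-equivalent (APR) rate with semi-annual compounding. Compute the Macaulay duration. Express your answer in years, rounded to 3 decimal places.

Periodic yield y = 0.02525. Discount each cash flow and weight by its period:
  t   CF        PV=CF/(1+0.02525)^t    t·PV
  1         5.50         5.3645         5.3645
  2         5.50         5.2324        10.4649
  3         5.50         5.1036        15.3107
  4         5.50         4.9779        19.9115
  5         5.50         4.8553        24.2764
  6       105.50        90.8393       545.0358
  Σ                    116.3730       620.3638
Price P = Σ PV = 116.3730.
Macaulay duration = Σ(t·PV) / P = 620.3638 / 116.3730 = 5.33082 half-year periods.
In years: 5.33082 / 2 = 2.66541 years.

2.665 years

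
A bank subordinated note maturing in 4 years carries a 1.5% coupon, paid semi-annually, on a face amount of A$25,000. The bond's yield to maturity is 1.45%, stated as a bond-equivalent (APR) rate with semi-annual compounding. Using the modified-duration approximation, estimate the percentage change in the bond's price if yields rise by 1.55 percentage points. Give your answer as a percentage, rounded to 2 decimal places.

-6.00%

Periodic yield y = 0.00725. Modified duration first:
  t   CF        PV=CF/(1+0.00725)^t    t·PV
  1       187.50       186.1504       186.1504
  2       187.50       184.8105       369.6211
  3       187.50       183.4803       550.4409
  4       187.50       182.1596       728.6386
  5       187.50       180.8485       904.2425
  6       187.50       179.5468     1,077.2807
  7       187.50       178.2544     1,247.7810
  8    25,187.50    23,773.1568   190,185.2545
  Σ                 25,048.4074   195,249.4096
P = 25,048.4074; D_Mac = 7.79488 half-year periods = 3.89744 yrs; D_mod = 3.89744/(1+0.00725) = 3.86939 yrs.
ΔP/P ≈ -D_mod · Δy = -3.86939 × (+0.0155) = -0.059976 = -5.9976%.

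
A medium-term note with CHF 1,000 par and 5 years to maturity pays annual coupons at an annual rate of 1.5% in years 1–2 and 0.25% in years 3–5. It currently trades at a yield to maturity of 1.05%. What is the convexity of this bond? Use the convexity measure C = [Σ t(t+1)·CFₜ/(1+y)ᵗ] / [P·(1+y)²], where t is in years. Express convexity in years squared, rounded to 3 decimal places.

With y = 0.0105:
  t   CF        PV=CF/(1+0.0105)^t    t·PV        t(t+1)·PV
  1        15.00        14.8441        14.8441          29.6883
  2        15.00        14.6899        29.3798          88.1394
  3         2.50         2.4229         7.2686          29.0745
  4         2.50         2.3977         9.5908          47.9540
  5     1,002.50       951.4869     4,757.4343      28,544.6056
  Σ                    985.8415     4,818.5176      28,739.4617
P = 985.8415.
Convexity = Σ t(t+1)·PV / [P·(1+y)²] = 28,739.4617 / (985.8415 × 1.021110) = 28.54953.

28.550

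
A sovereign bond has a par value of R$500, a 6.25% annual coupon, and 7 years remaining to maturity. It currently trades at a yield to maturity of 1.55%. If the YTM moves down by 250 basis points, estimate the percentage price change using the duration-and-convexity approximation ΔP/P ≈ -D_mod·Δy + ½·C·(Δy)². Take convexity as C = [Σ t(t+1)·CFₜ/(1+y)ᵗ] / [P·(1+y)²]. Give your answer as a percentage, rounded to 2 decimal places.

With y = 0.0155:
  t   CF        PV=CF/(1+0.0155)^t    t·PV        t(t+1)·PV
  1        31.25        30.7730        30.7730          61.5460
  2        31.25        30.3033        60.6066         181.8199
  3        31.25        29.8408        89.5224         358.0894
  4        31.25        29.3853       117.5412         587.7062
  5        31.25        28.9368       144.6840         868.1038
  6        31.25        28.4951       170.9707       1,196.7949
  7       531.25       477.0231     3,339.1620      26,713.2960
  Σ                    654.7575     3,953.2599      29,967.3563
P = 654.7575; D_Mac = 6.03775 yrs; D_mod = 5.94559 yrs; C = 44.38213.
Duration effect: -5.94559 × (-0.025) = +0.148640
Convexity effect: 0.5 × 44.38213 × (-0.025)² = +0.0138694
ΔP/P ≈ +0.148640 + 0.0138694 = +0.162509 = +16.2509%.

+16.25%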